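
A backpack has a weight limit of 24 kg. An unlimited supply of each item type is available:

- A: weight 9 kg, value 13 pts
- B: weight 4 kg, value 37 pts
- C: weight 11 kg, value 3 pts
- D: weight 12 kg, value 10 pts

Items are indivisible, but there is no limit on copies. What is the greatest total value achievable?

222 pts

Best value-per-unit is B at 37/4, and filling with it alone uses weight 6×4=24. No mix of the others beats 6×37 = 222.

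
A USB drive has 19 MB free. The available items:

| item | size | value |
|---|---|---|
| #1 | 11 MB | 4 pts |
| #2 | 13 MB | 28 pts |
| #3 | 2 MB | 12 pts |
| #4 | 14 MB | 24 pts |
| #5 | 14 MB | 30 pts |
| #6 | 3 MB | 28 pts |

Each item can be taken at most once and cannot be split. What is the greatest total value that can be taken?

Check high-value combinations within 19 MB:
- #3+#5+#6: size 2+14+3=19, value 12+30+28=70
- #2+#3+#6: size 13+2+3=18, value 28+12+28=68
- #3+#4+#6: size 2+14+3=19, value 12+24+28=64
- #5+#6: size 14+3=17, value 30+28=58
Best: 70 pts.

70 pts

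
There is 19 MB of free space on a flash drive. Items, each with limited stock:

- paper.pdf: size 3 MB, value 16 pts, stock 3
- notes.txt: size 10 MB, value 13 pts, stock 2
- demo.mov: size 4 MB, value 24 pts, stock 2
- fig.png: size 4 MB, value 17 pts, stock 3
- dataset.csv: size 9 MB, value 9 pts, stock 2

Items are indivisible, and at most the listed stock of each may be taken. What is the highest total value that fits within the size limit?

98 pts

Top feasible selections:
- 1×paper.pdf + 2×demo.mov + 2×fig.png: size 19, value 98
- 2×paper.pdf + 2×demo.mov + 1×fig.png: size 18, value 97
Best: 98 pts.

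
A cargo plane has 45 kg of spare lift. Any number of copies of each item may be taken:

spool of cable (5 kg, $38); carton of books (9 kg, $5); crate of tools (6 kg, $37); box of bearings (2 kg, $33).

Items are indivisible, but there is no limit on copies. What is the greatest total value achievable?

Best value-per-unit is box of bearings at 33/2, and filling with it alone uses weight 22×2=44. No mix of the others beats 22×33 = 726.

$726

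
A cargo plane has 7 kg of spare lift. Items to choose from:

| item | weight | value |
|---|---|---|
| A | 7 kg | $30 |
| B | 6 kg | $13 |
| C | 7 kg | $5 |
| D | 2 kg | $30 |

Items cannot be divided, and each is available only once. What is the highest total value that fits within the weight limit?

$30

Check high-value combinations within 7 kg:
- D: weight 2, value 30
- A: weight 7, value 30
- B: weight 6, value 13
- C: weight 7, value 5
Best: $30.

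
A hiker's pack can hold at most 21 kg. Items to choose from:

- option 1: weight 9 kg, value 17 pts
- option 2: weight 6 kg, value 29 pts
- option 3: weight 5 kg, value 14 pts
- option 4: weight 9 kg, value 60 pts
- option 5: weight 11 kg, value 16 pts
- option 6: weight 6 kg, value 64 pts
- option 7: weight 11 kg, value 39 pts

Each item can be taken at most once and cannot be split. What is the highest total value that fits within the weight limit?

Check high-value combinations within 21 kg:
- option 2+option 4+option 6: weight 6+9+6=21, value 29+60+64=153
- option 3+option 4+option 6: weight 5+9+6=20, value 14+60+64=138
- option 4+option 6: weight 9+6=15, value 60+64=124
- option 1+option 2+option 6: weight 9+6+6=21, value 17+29+64=110
- option 2+option 3+option 6: weight 6+5+6=17, value 29+14+64=107
Best: 153 pts.

153 pts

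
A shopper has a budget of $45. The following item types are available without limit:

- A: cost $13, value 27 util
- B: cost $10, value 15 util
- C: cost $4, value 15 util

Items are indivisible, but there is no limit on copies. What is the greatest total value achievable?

Best value-per-unit is C at 15/4, and filling with it alone uses cost 11×4=44. No mix of the others beats 11×15 = 165.

165 util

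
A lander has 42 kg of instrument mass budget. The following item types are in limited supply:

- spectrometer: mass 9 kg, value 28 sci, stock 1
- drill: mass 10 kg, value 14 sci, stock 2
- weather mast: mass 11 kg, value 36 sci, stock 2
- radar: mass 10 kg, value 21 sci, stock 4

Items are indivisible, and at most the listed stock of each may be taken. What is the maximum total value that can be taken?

Top feasible selections:
- 1×spectrometer + 2×weather mast + 1×radar: mass 41, value 121
- 1×spectrometer + 1×drill + 2×weather mast: mass 41, value 114
- 2×weather mast + 2×radar: mass 42, value 114
- 1×drill + 2×weather mast + 1×radar: mass 42, value 107
Best: 121 sci.

121 sci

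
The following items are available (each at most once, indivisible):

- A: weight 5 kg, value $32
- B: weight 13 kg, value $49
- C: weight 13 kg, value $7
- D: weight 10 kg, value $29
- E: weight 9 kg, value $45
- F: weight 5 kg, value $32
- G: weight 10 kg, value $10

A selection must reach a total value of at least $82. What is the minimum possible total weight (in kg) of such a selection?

Subsets with value ≥ 82, sorted by total weight:
- A+E+F: weight 19, value 109
- A+D+F: weight 20, value 93
Minimum weight: 19 kg.

19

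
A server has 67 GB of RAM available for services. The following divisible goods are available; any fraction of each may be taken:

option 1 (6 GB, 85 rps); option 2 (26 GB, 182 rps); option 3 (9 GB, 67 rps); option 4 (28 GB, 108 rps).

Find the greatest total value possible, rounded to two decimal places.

Take in order of value per unit:
- option 1 (85/6 per unit): all 6 → value 85, running total 85.00
- option 3 (67/9 per unit): all 9 → value 67, running total 152.00
- option 2 (182/26 per unit): all 26 → value 182, running total 334.00
- option 4 (108/28 per unit): 26 of 28 → value 26×108/28 = 100.2857, running total 434.29
Total 434.29.

434.29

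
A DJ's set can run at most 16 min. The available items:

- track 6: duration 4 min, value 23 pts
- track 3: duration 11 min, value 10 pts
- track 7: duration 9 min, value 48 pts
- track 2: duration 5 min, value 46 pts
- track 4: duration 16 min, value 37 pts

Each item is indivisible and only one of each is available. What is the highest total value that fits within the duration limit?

Check high-value combinations within 16 min:
- track 7+track 2: duration 9+5=14, value 48+46=94
- track 6+track 7: duration 4+9=13, value 23+48=71
- track 6+track 2: duration 4+5=9, value 23+46=69
- track 3+track 2: duration 11+5=16, value 10+46=56
Best: 94 pts.

94 pts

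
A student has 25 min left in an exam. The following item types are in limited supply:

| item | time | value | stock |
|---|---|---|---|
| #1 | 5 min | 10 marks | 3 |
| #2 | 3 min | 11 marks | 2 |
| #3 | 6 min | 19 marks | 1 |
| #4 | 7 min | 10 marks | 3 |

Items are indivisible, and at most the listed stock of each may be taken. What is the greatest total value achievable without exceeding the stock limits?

Best selections within time 25 and stock limits:
- 2×#1 + 2×#2 + 1×#3: time 22, value 61
- 1×#1 + 2×#2 + 1×#3 + 1×#4: time 24, value 61
- 3×#1 + 1×#2 + 1×#3: time 24, value 60
- 3×#1 + 2×#2: time 21, value 52
Best: 61 marks.

61 marks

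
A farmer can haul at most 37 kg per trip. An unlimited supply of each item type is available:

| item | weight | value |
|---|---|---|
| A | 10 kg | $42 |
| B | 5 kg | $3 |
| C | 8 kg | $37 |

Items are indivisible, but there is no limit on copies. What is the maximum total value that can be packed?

Best value-per-unit is C at 37/8; filling with it alone gives 4×37 = 148.
Optimal mix: 2×A + 2×C → weight 36, value 158.

$158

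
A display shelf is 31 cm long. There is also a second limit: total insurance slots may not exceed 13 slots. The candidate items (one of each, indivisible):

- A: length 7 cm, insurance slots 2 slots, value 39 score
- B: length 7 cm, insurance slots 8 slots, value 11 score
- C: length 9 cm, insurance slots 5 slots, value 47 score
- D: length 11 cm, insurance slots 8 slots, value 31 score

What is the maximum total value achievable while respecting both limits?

Feasible sets respecting both limits:
- A+C: length 16, insurance slots 7, value 86
- C+D: length 20, insurance slots 13, value 78
- A+D: length 18, insurance slots 10, value 70
Best: 86 score.

86 score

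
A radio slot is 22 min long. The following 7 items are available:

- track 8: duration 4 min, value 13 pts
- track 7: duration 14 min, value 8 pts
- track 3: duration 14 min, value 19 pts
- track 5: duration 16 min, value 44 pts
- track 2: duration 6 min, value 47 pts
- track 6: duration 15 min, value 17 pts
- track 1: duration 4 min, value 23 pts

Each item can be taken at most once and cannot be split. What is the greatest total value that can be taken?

This is a 0/1 knapsack; check combinations near the capacity.
- track 5+track 2: duration 16+6=22, value 44+47=91
- track 8+track 2+track 1: duration 4+6+4=14, value 13+47+23=83
- track 2+track 1: duration 6+4=10, value 47+23=70
Best: 91 pts.

91 pts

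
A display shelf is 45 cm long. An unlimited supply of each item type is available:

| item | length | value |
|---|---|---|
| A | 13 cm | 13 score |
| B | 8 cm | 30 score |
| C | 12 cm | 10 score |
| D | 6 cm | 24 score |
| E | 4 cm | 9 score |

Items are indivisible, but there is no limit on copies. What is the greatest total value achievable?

174 score

Best value-per-unit is D at 24/6; filling with it alone gives 7×24 = 168.
Optimal mix: 1×B + 6×D → length 44, value 174.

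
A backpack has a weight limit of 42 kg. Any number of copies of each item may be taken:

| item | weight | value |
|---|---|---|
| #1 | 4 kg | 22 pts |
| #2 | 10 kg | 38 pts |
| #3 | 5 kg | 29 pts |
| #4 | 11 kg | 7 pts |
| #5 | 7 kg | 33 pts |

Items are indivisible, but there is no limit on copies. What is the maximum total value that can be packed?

240 pts

Best value-per-unit is #3 at 29/5; filling with it alone gives 8×29 = 232.
Optimal mix: 3×#1 + 6×#3 → weight 42, value 240.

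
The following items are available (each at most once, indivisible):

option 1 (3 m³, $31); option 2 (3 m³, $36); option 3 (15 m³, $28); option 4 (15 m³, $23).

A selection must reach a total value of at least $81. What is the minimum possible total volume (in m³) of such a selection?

Subsets with value ≥ 81, sorted by total volume:
- option 1+option 2+option 3: volume 21, value 95
- option 1+option 2+option 4: volume 21, value 90
Minimum volume: 21 m³.

21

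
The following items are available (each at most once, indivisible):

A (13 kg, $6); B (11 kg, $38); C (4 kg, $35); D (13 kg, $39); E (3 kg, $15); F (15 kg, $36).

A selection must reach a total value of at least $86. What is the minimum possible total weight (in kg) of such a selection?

18

Subsets with value ≥ 86, sorted by total weight:
- B+C+E: weight 18, value 88
- C+D+E: weight 20, value 89
- C+E+F: weight 22, value 86
- B+D+E: weight 27, value 92
Minimum weight: 18 kg.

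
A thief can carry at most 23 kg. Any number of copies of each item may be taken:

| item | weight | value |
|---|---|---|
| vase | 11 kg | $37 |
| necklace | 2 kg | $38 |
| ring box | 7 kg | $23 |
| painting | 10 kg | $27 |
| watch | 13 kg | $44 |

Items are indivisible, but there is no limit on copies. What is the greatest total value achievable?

$418

Best value-per-unit is necklace at 38/2, and filling with it alone uses weight 11×2=22. No mix of the others beats 11×38 = 418.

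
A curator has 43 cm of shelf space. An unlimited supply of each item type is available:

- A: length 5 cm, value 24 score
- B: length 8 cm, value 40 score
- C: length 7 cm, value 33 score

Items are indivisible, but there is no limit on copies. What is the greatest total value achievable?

Best value-per-unit is B at 40/8; filling with it alone gives 5×40 = 200.
Optimal mix: 1×A + 3×B + 2×C → length 43, value 210.

210 score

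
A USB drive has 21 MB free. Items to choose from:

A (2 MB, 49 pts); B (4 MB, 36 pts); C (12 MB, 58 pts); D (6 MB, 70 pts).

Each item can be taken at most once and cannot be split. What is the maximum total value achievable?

177 pts

This is a 0/1 knapsack; check combinations near the capacity.
- A+C+D: size 2+12+6=20, value 49+58+70=177
- A+B+D: size 2+4+6=12, value 49+36+70=155
- A+B+C: size 2+4+12=18, value 49+36+58=143
- C+D: size 12+6=18, value 58+70=128
- A+D: size 2+6=8, value 49+70=119
Best: 177 pts.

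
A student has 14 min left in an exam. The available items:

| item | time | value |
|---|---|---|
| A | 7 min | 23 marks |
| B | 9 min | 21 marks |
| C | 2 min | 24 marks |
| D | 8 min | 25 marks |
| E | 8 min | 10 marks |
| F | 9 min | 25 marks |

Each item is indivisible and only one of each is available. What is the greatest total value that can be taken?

49 marks

This is a 0/1 knapsack; check combinations near the capacity.
- C+D: time 2+8=10, value 24+25=49
- C+F: time 2+9=11, value 24+25=49
- A+C: time 7+2=9, value 23+24=47
- B+C: time 9+2=11, value 21+24=45
Best: 49 marks.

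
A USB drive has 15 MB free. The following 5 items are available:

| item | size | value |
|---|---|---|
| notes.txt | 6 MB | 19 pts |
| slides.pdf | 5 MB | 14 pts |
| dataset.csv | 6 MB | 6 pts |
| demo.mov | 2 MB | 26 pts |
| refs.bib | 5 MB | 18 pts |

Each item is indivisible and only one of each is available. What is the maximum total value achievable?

Check high-value combinations within 15 MB:
- notes.txt+demo.mov+refs.bib: size 6+2+5=13, value 19+26+18=63
- notes.txt+slides.pdf+demo.mov: size 6+5+2=13, value 19+14+26=59
- slides.pdf+demo.mov+refs.bib: size 5+2+5=12, value 14+26+18=58
- notes.txt+dataset.csv+demo.mov: size 6+6+2=14, value 19+6+26=51
Best: 63 pts.

63 pts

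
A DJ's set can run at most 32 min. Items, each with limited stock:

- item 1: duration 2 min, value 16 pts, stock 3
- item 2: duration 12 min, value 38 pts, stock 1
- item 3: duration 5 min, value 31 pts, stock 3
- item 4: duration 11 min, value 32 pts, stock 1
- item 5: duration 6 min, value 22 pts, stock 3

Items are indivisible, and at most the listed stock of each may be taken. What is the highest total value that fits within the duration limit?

Top feasible selections:
- 3×item 1 + 3×item 3 + 1×item 4: duration 32, value 173
- 2×item 1 + 3×item 3 + 2×item 5: duration 31, value 169
- 3×item 1 + 3×item 3 + 1×item 5: duration 27, value 163
Best: 173 pts.

173 pts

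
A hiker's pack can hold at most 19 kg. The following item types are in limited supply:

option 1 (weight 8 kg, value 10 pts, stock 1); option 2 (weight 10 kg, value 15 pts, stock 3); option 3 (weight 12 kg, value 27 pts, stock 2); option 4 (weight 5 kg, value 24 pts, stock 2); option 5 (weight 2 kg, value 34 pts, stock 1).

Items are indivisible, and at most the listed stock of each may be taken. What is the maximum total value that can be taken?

85 pts

Best selections within weight 19 and stock limits:
- 1×option 3 + 1×option 4 + 1×option 5: weight 19, value 85
- 2×option 4 + 1×option 5: weight 12, value 82
Best: 85 pts.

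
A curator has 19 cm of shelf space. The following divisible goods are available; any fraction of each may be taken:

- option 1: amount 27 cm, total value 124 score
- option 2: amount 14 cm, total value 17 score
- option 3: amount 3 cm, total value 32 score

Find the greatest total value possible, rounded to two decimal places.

105.48

Take in order of value per unit:
- option 3 (32/3 per unit): all 3 → value 32, running total 32.00
- option 1 (124/27 per unit): 16 of 27 → value 16×124/27 = 73.4815, running total 105.48
Total 105.48.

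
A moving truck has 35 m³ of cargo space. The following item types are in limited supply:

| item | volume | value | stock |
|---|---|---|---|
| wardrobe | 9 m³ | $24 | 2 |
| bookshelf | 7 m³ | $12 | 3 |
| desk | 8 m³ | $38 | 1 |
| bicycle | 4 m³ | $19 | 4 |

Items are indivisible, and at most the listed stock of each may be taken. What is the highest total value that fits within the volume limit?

$138

Top feasible selections:
- 1×wardrobe + 1×desk + 4×bicycle: volume 33, value 138
- 1×bookshelf + 1×desk + 4×bicycle: volume 31, value 126
Best: $138.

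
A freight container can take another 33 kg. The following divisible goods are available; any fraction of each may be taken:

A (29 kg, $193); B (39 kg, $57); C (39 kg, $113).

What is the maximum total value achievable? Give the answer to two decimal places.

204.59

Take in order of value per unit:
- A (193/29 per unit): all 29 → value 193, running total 193.00
- C (113/39 per unit): 4 of 39 → value 4×113/39 = 11.5897, running total 204.59
Total 204.59.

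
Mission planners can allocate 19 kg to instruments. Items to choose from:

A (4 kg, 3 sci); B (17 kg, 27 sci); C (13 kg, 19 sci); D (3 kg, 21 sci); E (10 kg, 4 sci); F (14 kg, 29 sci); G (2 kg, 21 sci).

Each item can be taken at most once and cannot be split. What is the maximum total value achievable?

This is a 0/1 knapsack; check combinations near the capacity.
- D+F+G: mass 3+14+2=19, value 21+29+21=71
- C+D+G: mass 13+3+2=18, value 19+21+21=61
- F+G: mass 14+2=16, value 29+21=50
- D+F: mass 3+14=17, value 21+29=50
- A+D+E+G: mass 4+3+10+2=19, value 3+21+4+21=49
Best: 71 sci.

71 sci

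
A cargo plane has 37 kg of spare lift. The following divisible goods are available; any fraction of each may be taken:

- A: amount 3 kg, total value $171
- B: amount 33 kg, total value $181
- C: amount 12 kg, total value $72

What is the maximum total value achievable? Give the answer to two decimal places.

Take in order of value per unit:
- A (171/3 per unit): all 3 → value 171, running total 171.00
- C (72/12 per unit): all 12 → value 72, running total 243.00
- B (181/33 per unit): 22 of 33 → value 22×181/33 = 120.6667, running total 363.67
Total 363.67.

363.67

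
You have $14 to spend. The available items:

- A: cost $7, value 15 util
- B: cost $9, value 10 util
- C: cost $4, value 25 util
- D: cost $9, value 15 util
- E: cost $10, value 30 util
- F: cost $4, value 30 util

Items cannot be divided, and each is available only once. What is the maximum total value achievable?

60 util

Check high-value combinations within $14:
- E+F: cost 10+4=14, value 30+30=60
- C+F: cost 4+4=8, value 25+30=55
- C+E: cost 4+10=14, value 25+30=55
Best: 60 util.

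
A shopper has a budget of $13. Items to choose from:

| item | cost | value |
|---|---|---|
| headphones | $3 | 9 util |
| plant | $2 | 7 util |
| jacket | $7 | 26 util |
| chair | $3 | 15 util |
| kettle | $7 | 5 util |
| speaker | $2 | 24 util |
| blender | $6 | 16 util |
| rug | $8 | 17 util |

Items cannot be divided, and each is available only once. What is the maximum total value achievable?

Check high-value combinations within $13:
- jacket+chair+speaker: cost 7+3+2=12, value 26+15+24=65
- plant+chair+speaker+blender: cost 2+3+2+6=13, value 7+15+24+16=62
- headphones+jacket+speaker: cost 3+7+2=12, value 9+26+24=59
- plant+jacket+speaker: cost 2+7+2=11, value 7+26+24=57
- headphones+plant+speaker+blender: cost 3+2+2+6=13, value 9+7+24+16=56
Best: 65 util.

65 util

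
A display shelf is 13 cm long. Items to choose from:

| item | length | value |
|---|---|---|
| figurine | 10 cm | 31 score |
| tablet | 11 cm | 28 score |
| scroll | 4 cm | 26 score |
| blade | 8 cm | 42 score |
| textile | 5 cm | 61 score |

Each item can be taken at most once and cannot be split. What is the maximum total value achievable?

Check high-value combinations within 13 cm:
- blade+textile: length 8+5=13, value 42+61=103
- scroll+textile: length 4+5=9, value 26+61=87
- scroll+blade: length 4+8=12, value 26+42=68
- textile: length 5, value 61
- blade: length 8, value 42
Best: 103 score.

103 score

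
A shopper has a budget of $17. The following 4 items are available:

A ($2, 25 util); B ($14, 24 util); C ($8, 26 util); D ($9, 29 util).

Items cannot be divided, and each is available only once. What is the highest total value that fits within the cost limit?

55 util

Check high-value combinations within $17:
- C+D: cost 8+9=17, value 26+29=55
- A+D: cost 2+9=11, value 25+29=54
- A+C: cost 2+8=10, value 25+26=51
- A+B: cost 2+14=16, value 25+24=49
- D: cost 9, value 29
Best: 55 util.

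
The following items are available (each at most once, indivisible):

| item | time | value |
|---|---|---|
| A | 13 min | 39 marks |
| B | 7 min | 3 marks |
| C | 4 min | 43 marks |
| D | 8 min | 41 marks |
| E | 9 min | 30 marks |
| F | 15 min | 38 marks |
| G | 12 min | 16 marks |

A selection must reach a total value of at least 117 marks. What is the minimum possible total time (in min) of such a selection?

25

Subsets with value ≥ 117, sorted by total time:
- A+C+D: time 25, value 123
- C+D+F: time 27, value 122
Minimum time: 25 min.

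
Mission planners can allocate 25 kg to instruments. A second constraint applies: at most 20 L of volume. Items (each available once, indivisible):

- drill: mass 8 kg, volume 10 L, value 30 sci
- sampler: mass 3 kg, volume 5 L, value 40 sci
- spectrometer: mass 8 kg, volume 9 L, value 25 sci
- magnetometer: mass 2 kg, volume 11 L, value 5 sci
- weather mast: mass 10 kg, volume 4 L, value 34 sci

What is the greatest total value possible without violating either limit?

104 sci

Feasible sets respecting both limits:
- drill+sampler+weather mast: mass 21, volume 19, value 104
- sampler+spectrometer+weather mast: mass 21, volume 18, value 99
- sampler+magnetometer+weather mast: mass 15, volume 20, value 79
- sampler+weather mast: mass 13, volume 9, value 74
Best: 104 sci.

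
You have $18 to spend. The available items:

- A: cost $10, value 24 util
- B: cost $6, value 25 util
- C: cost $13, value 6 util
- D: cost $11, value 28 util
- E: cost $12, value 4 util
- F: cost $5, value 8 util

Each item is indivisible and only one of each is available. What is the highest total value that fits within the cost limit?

Check high-value combinations within $18:
- B+D: cost 6+11=17, value 25+28=53
- A+B: cost 10+6=16, value 24+25=49
- D+F: cost 11+5=16, value 28+8=36
- B+F: cost 6+5=11, value 25+8=33
- A+F: cost 10+5=15, value 24+8=32
Best: 53 util.

53 util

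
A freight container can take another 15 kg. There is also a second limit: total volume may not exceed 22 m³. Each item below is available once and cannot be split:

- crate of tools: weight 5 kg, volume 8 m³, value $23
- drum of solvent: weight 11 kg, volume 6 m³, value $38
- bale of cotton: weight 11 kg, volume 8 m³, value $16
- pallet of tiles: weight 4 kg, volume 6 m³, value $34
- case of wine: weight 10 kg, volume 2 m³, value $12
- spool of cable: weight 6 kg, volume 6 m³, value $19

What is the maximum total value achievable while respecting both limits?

$76

Feasible sets respecting both limits:
- crate of tools+pallet of tiles+spool of cable: weight 15, volume 20, value 76
- drum of solvent+pallet of tiles: weight 15, volume 12, value 72
- crate of tools+pallet of tiles: weight 9, volume 14, value 57
- pallet of tiles+spool of cable: weight 10, volume 12, value 53
Best: $76.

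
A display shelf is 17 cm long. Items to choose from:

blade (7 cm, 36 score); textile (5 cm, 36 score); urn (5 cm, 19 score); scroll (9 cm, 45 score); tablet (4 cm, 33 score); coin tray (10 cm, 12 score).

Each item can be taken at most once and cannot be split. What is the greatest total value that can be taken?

105 score

Check high-value combinations within 17 cm:
- blade+textile+tablet: length 7+5+4=16, value 36+36+33=105
- blade+textile+urn: length 7+5+5=17, value 36+36+19=91
- textile+urn+tablet: length 5+5+4=14, value 36+19+33=88
- blade+urn+tablet: length 7+5+4=16, value 36+19+33=88
Best: 105 score.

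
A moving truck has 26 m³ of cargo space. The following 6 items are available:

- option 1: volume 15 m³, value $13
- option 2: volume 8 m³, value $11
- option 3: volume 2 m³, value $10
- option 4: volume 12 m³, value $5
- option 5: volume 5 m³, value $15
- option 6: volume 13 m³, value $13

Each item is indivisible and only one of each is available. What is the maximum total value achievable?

$39

Check high-value combinations within 26 m³:
- option 2+option 5+option 6: volume 8+5+13=26, value 11+15+13=39
- option 3+option 5+option 6: volume 2+5+13=20, value 10+15+13=38
- option 1+option 3+option 5: volume 15+2+5=22, value 13+10+15=38
Best: $39.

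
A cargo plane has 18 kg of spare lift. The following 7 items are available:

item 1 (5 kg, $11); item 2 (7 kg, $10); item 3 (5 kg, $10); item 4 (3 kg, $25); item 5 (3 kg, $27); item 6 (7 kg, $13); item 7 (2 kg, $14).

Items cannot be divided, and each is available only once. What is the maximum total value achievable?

$87

Check high-value combinations within 18 kg:
- item 1+item 3+item 4+item 5+item 7: weight 5+5+3+3+2=18, value 11+10+25+27+14=87
- item 4+item 5+item 6+item 7: weight 3+3+7+2=15, value 25+27+13+14=79
- item 1+item 4+item 5+item 7: weight 5+3+3+2=13, value 11+25+27+14=77
- item 3+item 4+item 5+item 7: weight 5+3+3+2=13, value 10+25+27+14=76
- item 2+item 4+item 5+item 7: weight 7+3+3+2=15, value 10+25+27+14=76
Best: $87.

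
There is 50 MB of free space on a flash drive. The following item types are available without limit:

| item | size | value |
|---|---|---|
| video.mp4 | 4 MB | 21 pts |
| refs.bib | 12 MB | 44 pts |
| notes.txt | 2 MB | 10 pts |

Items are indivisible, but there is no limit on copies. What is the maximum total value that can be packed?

Best value-per-unit is video.mp4 at 21/4; filling with it alone gives 12×21 = 252.
Optimal mix: 12×video.mp4 + 1×notes.txt → size 50, value 262.

262 pts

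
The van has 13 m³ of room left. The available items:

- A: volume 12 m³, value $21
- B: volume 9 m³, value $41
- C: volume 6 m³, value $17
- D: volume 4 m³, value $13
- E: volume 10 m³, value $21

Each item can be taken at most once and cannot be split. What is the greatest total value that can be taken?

This is a 0/1 knapsack; check combinations near the capacity.
- B+D: volume 9+4=13, value 41+13=54
- B: volume 9, value 41
- C+D: volume 6+4=10, value 17+13=30
Best: $54.

$54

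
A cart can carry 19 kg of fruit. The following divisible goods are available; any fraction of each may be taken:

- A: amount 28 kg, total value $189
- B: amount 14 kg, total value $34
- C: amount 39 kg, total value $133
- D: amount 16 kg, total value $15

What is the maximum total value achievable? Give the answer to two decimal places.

128.25

Take in order of value per unit:
- A (189/28 per unit): 19 of 28 → value 19×189/28 = 128.2500, running total 128.25
Total 128.25.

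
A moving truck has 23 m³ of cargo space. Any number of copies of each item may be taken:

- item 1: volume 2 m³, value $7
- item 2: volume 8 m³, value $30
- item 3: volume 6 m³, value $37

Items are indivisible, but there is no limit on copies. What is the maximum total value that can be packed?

$125

Best value-per-unit is item 3 at 37/6; filling with it alone gives 3×37 = 111.
Optimal mix: 2×item 1 + 3×item 3 → volume 22, value 125.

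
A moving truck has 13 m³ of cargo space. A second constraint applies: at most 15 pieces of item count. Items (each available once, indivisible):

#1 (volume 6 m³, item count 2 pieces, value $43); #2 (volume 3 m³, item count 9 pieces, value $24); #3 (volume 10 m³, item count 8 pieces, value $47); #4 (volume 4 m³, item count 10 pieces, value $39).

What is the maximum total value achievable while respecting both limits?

Feasible sets respecting both limits:
- #1+#4: volume 10, item count 12, value 82
- #1+#2: volume 9, item count 11, value 67
- #3: volume 10, item count 8, value 47
Best: $82.

$82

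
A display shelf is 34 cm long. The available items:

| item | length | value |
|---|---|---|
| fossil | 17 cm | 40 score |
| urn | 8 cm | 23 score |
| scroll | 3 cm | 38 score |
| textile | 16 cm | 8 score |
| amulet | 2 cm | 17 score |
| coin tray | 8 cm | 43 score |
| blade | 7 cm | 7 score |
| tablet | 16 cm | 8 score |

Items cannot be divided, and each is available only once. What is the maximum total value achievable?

138 score

Check high-value combinations within 34 cm:
- fossil+scroll+amulet+coin tray: length 17+3+2+8=30, value 40+38+17+43=138
- urn+scroll+amulet+coin tray+blade: length 8+3+2+8+7=28, value 23+38+17+43+7=128
- urn+scroll+amulet+coin tray: length 8+3+2+8=21, value 23+38+17+43=121
Best: 138 score.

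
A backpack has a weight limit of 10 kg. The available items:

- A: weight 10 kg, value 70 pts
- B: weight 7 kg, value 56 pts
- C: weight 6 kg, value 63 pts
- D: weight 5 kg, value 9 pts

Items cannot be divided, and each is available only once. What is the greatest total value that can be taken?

Check high-value combinations within 10 kg:
- A: weight 10, value 70
- C: weight 6, value 63
- B: weight 7, value 56
- D: weight 5, value 9
Best: 70 pts.

70 pts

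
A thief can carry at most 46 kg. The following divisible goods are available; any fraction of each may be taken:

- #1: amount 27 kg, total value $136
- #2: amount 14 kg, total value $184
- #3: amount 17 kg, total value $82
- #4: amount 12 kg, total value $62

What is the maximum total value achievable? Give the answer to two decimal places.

346.74

Take in order of value per unit:
- #2 (184/14 per unit): all 14 → value 184, running total 184.00
- #4 (62/12 per unit): all 12 → value 62, running total 246.00
- #1 (136/27 per unit): 20 of 27 → value 20×136/27 = 100.7407, running total 346.74
Total 346.74.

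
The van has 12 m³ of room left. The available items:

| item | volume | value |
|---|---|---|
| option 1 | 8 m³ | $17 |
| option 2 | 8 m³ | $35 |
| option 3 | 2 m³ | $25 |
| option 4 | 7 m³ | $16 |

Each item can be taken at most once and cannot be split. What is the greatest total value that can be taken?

Check high-value combinations within 12 m³:
- option 2+option 3: volume 8+2=10, value 35+25=60
- option 1+option 3: volume 8+2=10, value 17+25=42
- option 3+option 4: volume 2+7=9, value 25+16=41
Best: $60.

$60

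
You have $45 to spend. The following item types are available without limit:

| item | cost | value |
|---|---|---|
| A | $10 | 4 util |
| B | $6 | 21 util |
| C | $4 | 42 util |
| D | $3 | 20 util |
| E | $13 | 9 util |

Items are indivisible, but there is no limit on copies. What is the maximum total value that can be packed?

462 util

Best value-per-unit is C at 42/4, and filling with it alone uses cost 11×4=44. No mix of the others beats 11×42 = 462.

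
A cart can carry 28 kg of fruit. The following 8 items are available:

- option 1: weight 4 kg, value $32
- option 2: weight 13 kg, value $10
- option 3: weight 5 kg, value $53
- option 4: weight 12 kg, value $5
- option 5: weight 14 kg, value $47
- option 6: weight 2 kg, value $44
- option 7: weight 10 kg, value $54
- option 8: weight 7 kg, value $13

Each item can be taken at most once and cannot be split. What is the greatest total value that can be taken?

This is a 0/1 knapsack; check combinations near the capacity.
- option 1+option 3+option 6+option 7+option 8: weight 4+5+2+10+7=28, value 32+53+44+54+13=196
- option 1+option 3+option 6+option 7: weight 4+5+2+10=21, value 32+53+44+54=183
- option 1+option 3+option 5+option 6: weight 4+5+14+2=25, value 32+53+47+44=176
- option 3+option 6+option 7+option 8: weight 5+2+10+7=24, value 53+44+54+13=164
- option 3+option 5+option 6+option 8: weight 5+14+2+7=28, value 53+47+44+13=157
Best: $196.

$196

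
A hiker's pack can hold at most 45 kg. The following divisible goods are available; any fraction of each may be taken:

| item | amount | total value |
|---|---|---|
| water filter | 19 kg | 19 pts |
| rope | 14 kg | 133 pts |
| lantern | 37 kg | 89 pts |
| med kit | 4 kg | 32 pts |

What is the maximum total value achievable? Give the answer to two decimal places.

229.95

Take in order of value per unit:
- rope (133/14 per unit): all 14 → value 133, running total 133.00
- med kit (32/4 per unit): all 4 → value 32, running total 165.00
- lantern (89/37 per unit): 27 of 37 → value 27×89/37 = 64.9459, running total 229.95
Total 229.95.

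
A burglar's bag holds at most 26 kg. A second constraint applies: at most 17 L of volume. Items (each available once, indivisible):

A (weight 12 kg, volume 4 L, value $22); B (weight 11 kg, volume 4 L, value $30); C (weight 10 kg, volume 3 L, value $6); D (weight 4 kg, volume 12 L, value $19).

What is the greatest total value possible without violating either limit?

$52

Feasible sets respecting both limits:
- A+B: weight 23, volume 8, value 52
- B+D: weight 15, volume 16, value 49
- A+D: weight 16, volume 16, value 41
Best: $52.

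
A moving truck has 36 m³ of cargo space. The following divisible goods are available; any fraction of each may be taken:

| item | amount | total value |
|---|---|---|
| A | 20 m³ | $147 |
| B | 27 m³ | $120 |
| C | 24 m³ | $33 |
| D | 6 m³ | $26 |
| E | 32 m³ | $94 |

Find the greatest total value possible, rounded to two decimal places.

218.11

Take in order of value per unit:
- A (147/20 per unit): all 20 → value 147, running total 147.00
- B (120/27 per unit): 16 of 27 → value 16×120/27 = 71.1111, running total 218.11
Total 218.11.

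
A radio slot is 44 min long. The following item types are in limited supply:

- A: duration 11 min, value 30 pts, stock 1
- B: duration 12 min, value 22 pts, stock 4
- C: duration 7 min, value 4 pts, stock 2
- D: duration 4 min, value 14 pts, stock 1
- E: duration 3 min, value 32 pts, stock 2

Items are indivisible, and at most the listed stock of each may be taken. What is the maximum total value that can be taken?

138 pts

Best selections within duration 44 and stock limits:
- 1×A + 2×B + 2×E: duration 41, value 138
- 1×A + 1×B + 1×C + 1×D + 2×E: duration 40, value 134
Best: 138 pts.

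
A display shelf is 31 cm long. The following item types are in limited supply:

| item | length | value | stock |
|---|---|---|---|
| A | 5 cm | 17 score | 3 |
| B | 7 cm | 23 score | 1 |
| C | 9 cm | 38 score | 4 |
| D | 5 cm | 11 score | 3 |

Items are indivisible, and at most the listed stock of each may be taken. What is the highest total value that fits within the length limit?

Top feasible selections:
- 1×A + 1×B + 2×C: length 30, value 116
- 3×C: length 27, value 114
Best: 116 score.

116 score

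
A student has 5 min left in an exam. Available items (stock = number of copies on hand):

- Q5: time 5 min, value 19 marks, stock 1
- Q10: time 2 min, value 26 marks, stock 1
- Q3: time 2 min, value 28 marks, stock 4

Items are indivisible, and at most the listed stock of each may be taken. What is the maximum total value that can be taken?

Best selections within time 5 and stock limits:
- 2×Q3: time 4, value 56
- 1×Q10 + 1×Q3: time 4, value 54
- 1×Q3: time 2, value 28
Best: 56 marks.

56 marks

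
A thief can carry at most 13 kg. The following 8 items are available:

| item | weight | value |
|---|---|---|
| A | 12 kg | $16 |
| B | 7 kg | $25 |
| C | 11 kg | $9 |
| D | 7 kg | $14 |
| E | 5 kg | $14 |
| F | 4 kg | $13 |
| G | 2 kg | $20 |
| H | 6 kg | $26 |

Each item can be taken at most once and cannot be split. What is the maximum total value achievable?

Check high-value combinations within 13 kg:
- E+G+H: weight 5+2+6=13, value 14+20+26=60
- F+G+H: weight 4+2+6=12, value 13+20+26=59
- B+F+G: weight 7+4+2=13, value 25+13+20=58
- B+H: weight 7+6=13, value 25+26=51
- E+F+G: weight 5+4+2=11, value 14+13+20=47
Best: $60.

$60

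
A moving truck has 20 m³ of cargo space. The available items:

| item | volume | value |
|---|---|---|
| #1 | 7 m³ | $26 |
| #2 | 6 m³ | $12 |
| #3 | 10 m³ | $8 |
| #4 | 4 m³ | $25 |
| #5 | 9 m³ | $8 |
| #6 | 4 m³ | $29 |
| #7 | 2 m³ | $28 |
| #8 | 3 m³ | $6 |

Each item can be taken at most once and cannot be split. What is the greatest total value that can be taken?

This is a 0/1 knapsack; check combinations near the capacity.
- #1+#4+#6+#7+#8: volume 7+4+4+2+3=20, value 26+25+29+28+6=114
- #1+#4+#6+#7: volume 7+4+4+2=17, value 26+25+29+28=108
- #2+#4+#6+#7+#8: volume 6+4+4+2+3=19, value 12+25+29+28+6=100
- #1+#2+#6+#7: volume 7+6+4+2=19, value 26+12+29+28=95
Best: $114.

$114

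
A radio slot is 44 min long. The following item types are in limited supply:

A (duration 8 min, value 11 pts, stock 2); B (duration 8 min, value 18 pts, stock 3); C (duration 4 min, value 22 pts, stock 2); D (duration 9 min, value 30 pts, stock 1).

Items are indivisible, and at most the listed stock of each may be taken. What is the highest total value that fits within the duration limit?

128 pts

Top feasible selections:
- 3×B + 2×C + 1×D: duration 41, value 128
- 1×A + 2×B + 2×C + 1×D: duration 41, value 121
Best: 128 pts.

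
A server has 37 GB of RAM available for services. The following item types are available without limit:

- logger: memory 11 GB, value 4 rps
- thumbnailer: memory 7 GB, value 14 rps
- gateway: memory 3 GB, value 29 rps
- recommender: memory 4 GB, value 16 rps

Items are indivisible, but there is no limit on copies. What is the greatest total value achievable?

Best value-per-unit is gateway at 29/3, and filling with it alone uses memory 12×3=36. No mix of the others beats 12×29 = 348.

348 rps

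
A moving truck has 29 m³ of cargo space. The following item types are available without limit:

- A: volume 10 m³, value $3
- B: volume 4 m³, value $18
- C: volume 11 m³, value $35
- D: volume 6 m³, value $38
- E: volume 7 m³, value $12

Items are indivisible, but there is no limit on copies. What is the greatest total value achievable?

$170

Best value-per-unit is D at 38/6; filling with it alone gives 4×38 = 152.
Optimal mix: 1×B + 4×D → volume 28, value 170.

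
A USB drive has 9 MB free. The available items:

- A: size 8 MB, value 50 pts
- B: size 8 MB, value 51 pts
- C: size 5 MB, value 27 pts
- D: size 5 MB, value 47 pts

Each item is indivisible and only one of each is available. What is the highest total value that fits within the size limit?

51 pts

Check high-value combinations within 9 MB:
- B: size 8, value 51
- A: size 8, value 50
- D: size 5, value 47
- C: size 5, value 27
Best: 51 pts.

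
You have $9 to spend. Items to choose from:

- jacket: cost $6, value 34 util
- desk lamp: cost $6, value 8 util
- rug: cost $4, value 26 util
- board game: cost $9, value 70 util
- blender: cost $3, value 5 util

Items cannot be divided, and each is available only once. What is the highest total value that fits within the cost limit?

70 util

Check high-value combinations within $9:
- board game: cost 9, value 70
- jacket+blender: cost 6+3=9, value 34+5=39
- jacket: cost 6, value 34
- rug+blender: cost 4+3=7, value 26+5=31
- rug: cost 4, value 26
Best: 70 util.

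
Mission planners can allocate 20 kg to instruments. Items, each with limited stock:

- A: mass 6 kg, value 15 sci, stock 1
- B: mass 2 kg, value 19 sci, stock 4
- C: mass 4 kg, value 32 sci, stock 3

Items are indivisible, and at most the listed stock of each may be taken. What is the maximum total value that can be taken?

172 sci

Top feasible selections:
- 4×B + 3×C: mass 20, value 172
- 3×B + 3×C: mass 18, value 153
- 4×B + 2×C: mass 16, value 140
Best: 172 sci.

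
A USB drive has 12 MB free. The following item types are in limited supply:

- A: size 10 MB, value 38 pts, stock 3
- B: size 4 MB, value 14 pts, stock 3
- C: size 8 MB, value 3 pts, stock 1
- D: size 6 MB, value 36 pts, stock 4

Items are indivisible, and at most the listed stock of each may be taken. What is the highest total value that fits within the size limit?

Best selections within size 12 and stock limits:
- 2×D: size 12, value 72
- 1×B + 1×D: size 10, value 50
- 3×B: size 12, value 42
Best: 72 pts.

72 pts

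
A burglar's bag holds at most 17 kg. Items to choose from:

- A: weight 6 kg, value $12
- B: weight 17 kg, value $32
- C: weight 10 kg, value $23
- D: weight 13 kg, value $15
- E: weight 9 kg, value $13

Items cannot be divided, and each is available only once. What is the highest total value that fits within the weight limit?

$35

Check high-value combinations within 17 kg:
- A+C: weight 6+10=16, value 12+23=35
- B: weight 17, value 32
- A+E: weight 6+9=15, value 12+13=25
- C: weight 10, value 23
- D: weight 13, value 15
Best: $35.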